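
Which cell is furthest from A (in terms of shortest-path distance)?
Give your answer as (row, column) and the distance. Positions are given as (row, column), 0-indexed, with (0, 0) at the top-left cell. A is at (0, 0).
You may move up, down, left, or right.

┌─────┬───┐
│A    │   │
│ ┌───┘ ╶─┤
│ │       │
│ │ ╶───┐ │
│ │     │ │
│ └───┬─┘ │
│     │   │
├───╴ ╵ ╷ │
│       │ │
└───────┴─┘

Computing BFS distances from A to all cells:
Furthest cell: (2, 3)
Distance: 17 steps

Path from A to the furthest cell:

┌─────┬───┐
│A    │   │
│ ┌───┘ ╶─┤
│↓│↓ ← ← ↰│
│ │ ╶───┐ │
│↓│↳ → B│↑│
│ └───┬─┘ │
│↳ → ↓│↱ ↑│
├───╴ ╵ ╷ │
│    ↳ ↑│ │
└───────┴─┘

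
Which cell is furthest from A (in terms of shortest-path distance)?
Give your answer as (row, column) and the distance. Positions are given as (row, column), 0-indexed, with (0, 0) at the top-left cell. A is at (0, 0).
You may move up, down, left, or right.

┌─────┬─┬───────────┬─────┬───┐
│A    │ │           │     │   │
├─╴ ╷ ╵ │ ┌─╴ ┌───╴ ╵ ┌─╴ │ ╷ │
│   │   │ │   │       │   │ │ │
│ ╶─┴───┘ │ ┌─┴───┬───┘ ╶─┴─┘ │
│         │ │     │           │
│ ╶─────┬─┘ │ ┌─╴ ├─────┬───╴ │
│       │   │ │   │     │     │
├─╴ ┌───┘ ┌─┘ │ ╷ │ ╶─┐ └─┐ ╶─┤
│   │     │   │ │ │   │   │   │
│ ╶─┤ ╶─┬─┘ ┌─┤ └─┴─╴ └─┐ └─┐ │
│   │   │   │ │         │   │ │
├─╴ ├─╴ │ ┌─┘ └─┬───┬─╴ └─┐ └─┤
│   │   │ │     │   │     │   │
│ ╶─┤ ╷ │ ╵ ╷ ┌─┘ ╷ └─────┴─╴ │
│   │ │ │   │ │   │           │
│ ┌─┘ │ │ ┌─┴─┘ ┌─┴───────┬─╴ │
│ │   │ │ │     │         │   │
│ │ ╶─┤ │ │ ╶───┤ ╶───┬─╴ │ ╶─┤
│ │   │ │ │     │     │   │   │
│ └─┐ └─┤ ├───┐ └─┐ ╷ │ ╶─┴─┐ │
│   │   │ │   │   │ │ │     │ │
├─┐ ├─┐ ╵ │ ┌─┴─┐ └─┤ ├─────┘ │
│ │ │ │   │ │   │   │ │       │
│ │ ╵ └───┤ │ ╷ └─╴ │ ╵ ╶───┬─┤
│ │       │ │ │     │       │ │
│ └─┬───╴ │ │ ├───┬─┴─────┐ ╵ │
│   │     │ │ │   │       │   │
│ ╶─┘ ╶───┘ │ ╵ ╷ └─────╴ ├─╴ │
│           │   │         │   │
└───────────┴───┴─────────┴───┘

Computing BFS distances from A to all cells:
Furthest cell: (13, 9)
Distance: 104 steps

Path from A to the furthest cell:

┌─────┬─┬───────────┬─────┬───┐
│A ↓  │ │↱ → ↓      │     │   │
├─╴ ╷ ╵ │ ┌─╴ ┌───╴ ╵ ┌─╴ │ ╷ │
│↓ ↲│   │↑│↓ ↲│       │   │ │ │
│ ╶─┴───┘ │ ┌─┴───┬───┘ ╶─┴─┘ │
│↳ → → → ↑│↓│↱ → ↓│           │
│ ╶─────┬─┘ │ ┌─╴ ├─────┬───╴ │
│       │↓ ↲│↑│↓ ↲│↱ → ↓│     │
├─╴ ┌───┘ ┌─┘ │ ╷ │ ╶─┐ └─┐ ╶─┤
│   │↓ ← ↲│↱ ↑│↓│ │↑ ↰│↳ ↓│   │
│ ╶─┤ ╶─┬─┘ ┌─┤ └─┴─╴ └─┐ └─┐ │
│   │↳ ↓│↱ ↑│ │↳ → → ↑  │↳ ↓│ │
├─╴ ├─╴ │ ┌─┘ └─┬───┬─╴ └─┐ └─┤
│   │↓ ↲│↑│     │↓ ↰│     │↳ ↓│
│ ╶─┤ ╷ │ ╵ ╷ ┌─┘ ╷ └─────┴─╴ │
│   │↓│ │↑  │ │↓ ↲│↑ ← ← ← ← ↲│
│ ┌─┘ │ │ ┌─┴─┘ ┌─┴───────┬─╴ │
│ │↓ ↲│ │↑│↓ ← ↲│         │   │
│ │ ╶─┤ │ │ ╶───┤ ╶───┬─╴ │ ╶─┤
│ │↳ ↓│ │↑│↳ → ↓│     │   │   │
│ └─┐ └─┤ ├───┐ └─┐ ╷ │ ╶─┴─┐ │
│   │↳ ↓│↑│   │↳ ↓│ │ │     │ │
├─┐ ├─┐ ╵ │ ┌─┴─┐ └─┤ ├─────┘ │
│ │ │ │↳ ↑│ │↓ ↰│↳ ↓│ │       │
│ │ ╵ └───┤ │ ╷ └─╴ │ ╵ ╶───┬─┤
│ │       │ │↓│↑ ← ↲│       │ │
│ └─┬───╴ │ │ ├───┬─┴─────┐ ╵ │
│   │     │ │↓│↱ ↓│B ← ← ↰│   │
│ ╶─┘ ╶───┘ │ ╵ ╷ └─────╴ ├─╴ │
│           │↳ ↑│↳ → → → ↑│   │
└───────────┴───┴─────────┴───┘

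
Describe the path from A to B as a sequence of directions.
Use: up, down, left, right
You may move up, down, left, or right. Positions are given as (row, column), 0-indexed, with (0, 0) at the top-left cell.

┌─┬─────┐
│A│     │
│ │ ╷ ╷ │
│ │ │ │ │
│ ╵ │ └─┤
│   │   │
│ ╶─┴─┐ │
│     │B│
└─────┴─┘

Finding the path and converting it to directions:
Path through cells: (0,0) → (1,0) → (2,0) → (2,1) → (1,1) → (0,1) → (0,2) → (1,2) → (2,2) → (2,3) → (3,3)
Directions: down, down, right, up, up, right, down, down, right, down

Solution:

┌─┬─────┐
│A│↱ ↓  │
│ │ ╷ ╷ │
│↓│↑│↓│ │
│ ╵ │ └─┤
│↳ ↑│↳ ↓│
│ ╶─┴─┐ │
│     │B│
└─────┴─┘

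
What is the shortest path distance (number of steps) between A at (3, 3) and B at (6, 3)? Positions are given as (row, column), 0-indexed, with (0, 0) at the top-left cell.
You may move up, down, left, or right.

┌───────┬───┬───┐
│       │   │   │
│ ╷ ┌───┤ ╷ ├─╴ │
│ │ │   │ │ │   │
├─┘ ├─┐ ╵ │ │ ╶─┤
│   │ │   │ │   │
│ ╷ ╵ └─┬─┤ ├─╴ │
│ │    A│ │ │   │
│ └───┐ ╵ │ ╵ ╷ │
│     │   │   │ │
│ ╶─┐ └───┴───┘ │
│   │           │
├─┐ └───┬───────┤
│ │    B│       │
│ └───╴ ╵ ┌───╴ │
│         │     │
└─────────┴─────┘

Finding path from (3, 3) to (6, 3):
Path: (3,3) → (3,2) → (3,1) → (2,1) → (2,0) → (3,0) → (4,0) → (5,0) → (5,1) → (6,1) → (6,2) → (6,3)
Distance: 11 steps

Solution:

┌───────┬───┬───┐
│       │   │   │
│ ╷ ┌───┤ ╷ ├─╴ │
│ │ │   │ │ │   │
├─┘ ├─┐ ╵ │ │ ╶─┤
│↓ ↰│ │   │ │   │
│ ╷ ╵ └─┬─┤ ├─╴ │
│↓│↑ ← A│ │ │   │
│ └───┐ ╵ │ ╵ ╷ │
│↓    │   │   │ │
│ ╶─┐ └───┴───┘ │
│↳ ↓│           │
├─┐ └───┬───────┤
│ │↳ → B│       │
│ └───╴ ╵ ┌───╴ │
│         │     │
└─────────┴─────┘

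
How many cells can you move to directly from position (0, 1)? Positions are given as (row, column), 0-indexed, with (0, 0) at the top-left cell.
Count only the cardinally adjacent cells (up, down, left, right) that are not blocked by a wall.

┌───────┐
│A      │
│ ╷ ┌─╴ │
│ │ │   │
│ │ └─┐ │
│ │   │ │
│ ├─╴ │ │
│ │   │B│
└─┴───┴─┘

Checking passable neighbors of (0, 1):
Neighbors: (1, 1), (0, 0), (0, 2)
Count: 3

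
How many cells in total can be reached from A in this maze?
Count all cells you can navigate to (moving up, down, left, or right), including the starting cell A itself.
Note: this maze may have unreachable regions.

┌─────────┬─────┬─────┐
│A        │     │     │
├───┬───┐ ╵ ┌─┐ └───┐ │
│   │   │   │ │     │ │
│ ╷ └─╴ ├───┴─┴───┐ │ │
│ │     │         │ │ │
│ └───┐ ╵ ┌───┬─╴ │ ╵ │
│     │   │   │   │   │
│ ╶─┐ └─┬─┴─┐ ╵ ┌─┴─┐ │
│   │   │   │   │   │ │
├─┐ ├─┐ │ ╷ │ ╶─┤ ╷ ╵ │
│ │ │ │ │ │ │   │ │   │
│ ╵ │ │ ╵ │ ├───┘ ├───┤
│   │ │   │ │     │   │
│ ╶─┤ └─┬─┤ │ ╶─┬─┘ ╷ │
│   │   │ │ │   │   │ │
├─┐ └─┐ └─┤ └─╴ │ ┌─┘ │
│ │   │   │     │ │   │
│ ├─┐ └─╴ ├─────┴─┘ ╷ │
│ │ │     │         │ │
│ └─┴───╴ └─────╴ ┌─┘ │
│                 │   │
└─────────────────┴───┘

Using BFS/flood-fill to find all reachable cells from A:
Maze size: 11 × 11 = 121 total cells
3 cell(s) are walled off and cannot be reached from A.
Reachable cells: 118

Reachable region (· marks reachable cells):

┌─────────┬─────┬─────┐
│A · · · ·│· · ·│· · ·│
├───┬───┐ ╵ ┌─┐ └───┐ │
│· ·│· ·│· ·│ │· · ·│·│
│ ╷ └─╴ ├───┴─┴───┐ │ │
│·│· · ·│· · · · ·│·│·│
│ └───┐ ╵ ┌───┬─╴ │ ╵ │
│· · ·│· ·│· ·│· ·│· ·│
│ ╶─┐ └─┬─┴─┐ ╵ ┌─┴─┐ │
│· ·│· ·│· ·│· ·│· ·│·│
├─┐ ├─┐ │ ╷ │ ╶─┤ ╷ ╵ │
│·│·│·│·│·│·│· ·│·│· ·│
│ ╵ │ │ ╵ │ ├───┘ ├───┤
│· ·│·│· ·│·│· · ·│· ·│
│ ╶─┤ └─┬─┤ │ ╶─┬─┘ ╷ │
│· ·│· ·│ │·│· ·│· ·│·│
├─┐ └─┐ └─┤ └─╴ │ ┌─┘ │
│·│· ·│· ·│· · ·│·│· ·│
│ ├─┐ └─╴ ├─────┴─┘ ╷ │
│·│ │· · ·│· · · · ·│·│
│ └─┴───╴ └─────╴ ┌─┘ │
│· · · · · · · · ·│· ·│
└─────────────────┴───┘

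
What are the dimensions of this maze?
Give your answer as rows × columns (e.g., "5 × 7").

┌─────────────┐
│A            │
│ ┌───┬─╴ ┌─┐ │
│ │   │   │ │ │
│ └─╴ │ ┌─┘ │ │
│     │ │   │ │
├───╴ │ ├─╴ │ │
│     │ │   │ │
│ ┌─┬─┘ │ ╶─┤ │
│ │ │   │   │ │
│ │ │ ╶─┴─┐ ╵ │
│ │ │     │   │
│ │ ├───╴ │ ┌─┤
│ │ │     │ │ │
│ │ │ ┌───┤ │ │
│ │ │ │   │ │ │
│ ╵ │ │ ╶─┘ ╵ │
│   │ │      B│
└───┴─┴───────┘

Counting the maze dimensions:
Rows (vertical): 9
Columns (horizontal): 7
Dimensions: 9 × 7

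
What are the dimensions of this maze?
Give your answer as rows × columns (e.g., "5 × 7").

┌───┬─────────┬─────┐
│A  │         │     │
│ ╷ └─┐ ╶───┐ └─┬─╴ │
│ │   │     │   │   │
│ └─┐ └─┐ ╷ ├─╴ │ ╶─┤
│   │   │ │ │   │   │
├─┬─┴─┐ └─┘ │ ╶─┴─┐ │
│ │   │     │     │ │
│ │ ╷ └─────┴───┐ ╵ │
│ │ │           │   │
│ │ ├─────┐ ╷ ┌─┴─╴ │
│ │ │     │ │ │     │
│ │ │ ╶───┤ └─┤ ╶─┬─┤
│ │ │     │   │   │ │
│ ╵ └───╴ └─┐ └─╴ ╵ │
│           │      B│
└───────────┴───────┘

Counting the maze dimensions:
Rows (vertical): 8
Columns (horizontal): 10
Dimensions: 8 × 10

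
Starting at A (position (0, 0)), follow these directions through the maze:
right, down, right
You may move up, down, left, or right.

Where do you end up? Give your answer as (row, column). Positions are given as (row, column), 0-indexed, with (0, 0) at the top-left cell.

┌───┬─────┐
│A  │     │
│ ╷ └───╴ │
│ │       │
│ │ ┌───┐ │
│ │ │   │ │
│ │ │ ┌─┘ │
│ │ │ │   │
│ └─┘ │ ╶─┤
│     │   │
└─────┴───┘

Following directions step by step:
Start: (0, 0)
  right: (0, 0) → (0, 1)
  down: (0, 1) → (1, 1)
  right: (1, 1) → (1, 2)
Final position: (1, 2)

Path taken:

┌───┬─────┐
│A ↓│     │
│ ╷ └───╴ │
│ │↳ B    │
│ │ ┌───┐ │
│ │ │   │ │
│ │ │ ┌─┘ │
│ │ │ │   │
│ └─┘ │ ╶─┤
│     │   │
└─────┴───┘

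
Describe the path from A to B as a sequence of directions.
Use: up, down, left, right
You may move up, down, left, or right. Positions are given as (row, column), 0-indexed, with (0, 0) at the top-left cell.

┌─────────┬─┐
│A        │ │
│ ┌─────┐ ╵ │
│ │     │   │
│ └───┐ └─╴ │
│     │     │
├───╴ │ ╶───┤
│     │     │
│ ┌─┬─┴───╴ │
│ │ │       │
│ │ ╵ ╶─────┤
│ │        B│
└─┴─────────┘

Finding the path and converting it to directions:
Path through cells: (0,0) → (0,1) → (0,2) → (0,3) → (0,4) → (1,4) → (1,5) → (2,5) → (2,4) → (2,3) → (3,3) → (3,4) → (3,5) → (4,5) → (4,4) → (4,3) → (4,2) → (5,2) → (5,3) → (5,4) → (5,5)
Directions: right, right, right, right, down, right, down, left, left, down, right, right, down, left, left, left, down, right, right, right

Solution:

┌─────────┬─┐
│A → → → ↓│ │
│ ┌─────┐ ╵ │
│ │     │↳ ↓│
│ └───┐ └─╴ │
│     │↓ ← ↲│
├───╴ │ ╶───┤
│     │↳ → ↓│
│ ┌─┬─┴───╴ │
│ │ │↓ ← ← ↲│
│ │ ╵ ╶─────┤
│ │  ↳ → → B│
└─┴─────────┘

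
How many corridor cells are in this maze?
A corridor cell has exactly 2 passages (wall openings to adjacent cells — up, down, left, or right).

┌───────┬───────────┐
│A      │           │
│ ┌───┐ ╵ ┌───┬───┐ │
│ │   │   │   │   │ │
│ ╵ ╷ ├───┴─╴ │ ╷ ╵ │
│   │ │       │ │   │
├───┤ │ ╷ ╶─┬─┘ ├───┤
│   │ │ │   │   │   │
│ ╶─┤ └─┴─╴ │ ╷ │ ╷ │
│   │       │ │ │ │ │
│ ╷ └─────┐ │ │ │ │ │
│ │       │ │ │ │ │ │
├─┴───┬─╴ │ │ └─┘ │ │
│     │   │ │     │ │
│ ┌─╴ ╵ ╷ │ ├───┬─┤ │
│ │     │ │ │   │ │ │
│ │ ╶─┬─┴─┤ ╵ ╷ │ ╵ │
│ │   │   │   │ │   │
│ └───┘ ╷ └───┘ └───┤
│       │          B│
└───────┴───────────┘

Counting cells with exactly 2 passages:
Total corridor cells: 84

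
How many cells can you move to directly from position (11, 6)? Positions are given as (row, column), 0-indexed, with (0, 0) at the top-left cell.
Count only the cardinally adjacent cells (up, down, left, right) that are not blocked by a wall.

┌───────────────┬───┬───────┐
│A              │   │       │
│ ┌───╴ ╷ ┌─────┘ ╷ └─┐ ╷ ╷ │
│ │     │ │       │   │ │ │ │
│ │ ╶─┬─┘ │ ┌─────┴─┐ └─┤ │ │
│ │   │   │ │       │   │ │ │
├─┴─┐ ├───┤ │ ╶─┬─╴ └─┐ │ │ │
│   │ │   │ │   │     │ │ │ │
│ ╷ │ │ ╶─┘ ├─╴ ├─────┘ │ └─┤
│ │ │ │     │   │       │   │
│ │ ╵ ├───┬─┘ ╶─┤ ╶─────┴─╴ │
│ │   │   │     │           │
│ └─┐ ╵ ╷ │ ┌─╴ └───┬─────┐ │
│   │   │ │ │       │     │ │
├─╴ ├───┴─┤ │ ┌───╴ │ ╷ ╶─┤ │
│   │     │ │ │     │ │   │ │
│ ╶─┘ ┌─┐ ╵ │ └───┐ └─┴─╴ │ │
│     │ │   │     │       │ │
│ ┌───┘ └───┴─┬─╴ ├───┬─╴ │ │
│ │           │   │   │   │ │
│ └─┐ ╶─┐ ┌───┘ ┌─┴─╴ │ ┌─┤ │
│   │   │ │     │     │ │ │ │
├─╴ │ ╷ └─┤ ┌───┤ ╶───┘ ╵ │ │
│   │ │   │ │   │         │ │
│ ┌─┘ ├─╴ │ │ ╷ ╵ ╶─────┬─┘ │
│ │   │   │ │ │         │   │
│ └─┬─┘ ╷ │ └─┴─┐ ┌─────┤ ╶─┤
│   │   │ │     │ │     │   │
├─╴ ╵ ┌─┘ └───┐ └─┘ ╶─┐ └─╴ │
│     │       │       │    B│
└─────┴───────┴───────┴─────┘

Checking passable neighbors of (11, 6):
Neighbors: (12, 6), (11, 7)
Count: 2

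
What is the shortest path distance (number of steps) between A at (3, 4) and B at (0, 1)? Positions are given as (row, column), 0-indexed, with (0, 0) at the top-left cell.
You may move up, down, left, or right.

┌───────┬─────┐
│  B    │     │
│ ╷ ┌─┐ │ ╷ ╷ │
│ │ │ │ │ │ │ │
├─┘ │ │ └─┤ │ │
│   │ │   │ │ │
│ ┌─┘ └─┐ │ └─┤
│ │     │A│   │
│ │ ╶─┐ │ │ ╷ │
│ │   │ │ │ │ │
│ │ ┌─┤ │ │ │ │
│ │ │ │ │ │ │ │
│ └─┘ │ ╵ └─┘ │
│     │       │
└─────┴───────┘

Finding path from (3, 4) to (0, 1):
Path: (3,4) → (2,4) → (2,3) → (1,3) → (0,3) → (0,2) → (0,1)
Distance: 6 steps

Solution:

┌───────┬─────┐
│  B ← ↰│     │
│ ╷ ┌─┐ │ ╷ ╷ │
│ │ │ │↑│ │ │ │
├─┘ │ │ └─┤ │ │
│   │ │↑ ↰│ │ │
│ ┌─┘ └─┐ │ └─┤
│ │     │A│   │
│ │ ╶─┐ │ │ ╷ │
│ │   │ │ │ │ │
│ │ ┌─┤ │ │ │ │
│ │ │ │ │ │ │ │
│ └─┘ │ ╵ └─┘ │
│     │       │
└─────┴───────┘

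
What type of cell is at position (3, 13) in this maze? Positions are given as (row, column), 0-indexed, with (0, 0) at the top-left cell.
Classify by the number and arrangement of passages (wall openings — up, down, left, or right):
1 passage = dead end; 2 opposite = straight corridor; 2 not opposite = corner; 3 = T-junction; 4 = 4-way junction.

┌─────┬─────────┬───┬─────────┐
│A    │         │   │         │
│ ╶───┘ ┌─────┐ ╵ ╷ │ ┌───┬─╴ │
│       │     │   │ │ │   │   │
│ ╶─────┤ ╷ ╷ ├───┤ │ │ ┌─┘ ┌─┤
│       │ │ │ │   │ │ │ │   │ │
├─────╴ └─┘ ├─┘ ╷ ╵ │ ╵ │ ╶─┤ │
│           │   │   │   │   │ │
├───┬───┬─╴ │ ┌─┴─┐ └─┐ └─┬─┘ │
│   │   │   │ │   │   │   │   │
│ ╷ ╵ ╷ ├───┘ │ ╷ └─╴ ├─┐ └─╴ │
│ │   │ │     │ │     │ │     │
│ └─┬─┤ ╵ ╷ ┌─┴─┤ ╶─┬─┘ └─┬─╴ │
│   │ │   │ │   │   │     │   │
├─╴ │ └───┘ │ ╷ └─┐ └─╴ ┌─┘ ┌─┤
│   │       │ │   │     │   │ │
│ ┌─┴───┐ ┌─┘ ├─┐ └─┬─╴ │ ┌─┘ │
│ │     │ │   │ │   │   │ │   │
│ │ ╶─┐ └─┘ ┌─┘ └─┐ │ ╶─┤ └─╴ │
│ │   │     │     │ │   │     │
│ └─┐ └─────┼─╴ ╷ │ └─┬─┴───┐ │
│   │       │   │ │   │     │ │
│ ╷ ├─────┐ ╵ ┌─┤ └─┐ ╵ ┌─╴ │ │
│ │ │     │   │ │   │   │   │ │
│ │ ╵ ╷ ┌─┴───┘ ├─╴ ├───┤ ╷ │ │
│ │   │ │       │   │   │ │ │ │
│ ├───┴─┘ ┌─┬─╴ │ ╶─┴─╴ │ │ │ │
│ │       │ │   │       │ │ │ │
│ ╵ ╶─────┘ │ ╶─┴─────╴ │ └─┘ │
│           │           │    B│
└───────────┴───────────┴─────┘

Checking cell at (3, 13):
Number of passages: 1
Cell type: dead end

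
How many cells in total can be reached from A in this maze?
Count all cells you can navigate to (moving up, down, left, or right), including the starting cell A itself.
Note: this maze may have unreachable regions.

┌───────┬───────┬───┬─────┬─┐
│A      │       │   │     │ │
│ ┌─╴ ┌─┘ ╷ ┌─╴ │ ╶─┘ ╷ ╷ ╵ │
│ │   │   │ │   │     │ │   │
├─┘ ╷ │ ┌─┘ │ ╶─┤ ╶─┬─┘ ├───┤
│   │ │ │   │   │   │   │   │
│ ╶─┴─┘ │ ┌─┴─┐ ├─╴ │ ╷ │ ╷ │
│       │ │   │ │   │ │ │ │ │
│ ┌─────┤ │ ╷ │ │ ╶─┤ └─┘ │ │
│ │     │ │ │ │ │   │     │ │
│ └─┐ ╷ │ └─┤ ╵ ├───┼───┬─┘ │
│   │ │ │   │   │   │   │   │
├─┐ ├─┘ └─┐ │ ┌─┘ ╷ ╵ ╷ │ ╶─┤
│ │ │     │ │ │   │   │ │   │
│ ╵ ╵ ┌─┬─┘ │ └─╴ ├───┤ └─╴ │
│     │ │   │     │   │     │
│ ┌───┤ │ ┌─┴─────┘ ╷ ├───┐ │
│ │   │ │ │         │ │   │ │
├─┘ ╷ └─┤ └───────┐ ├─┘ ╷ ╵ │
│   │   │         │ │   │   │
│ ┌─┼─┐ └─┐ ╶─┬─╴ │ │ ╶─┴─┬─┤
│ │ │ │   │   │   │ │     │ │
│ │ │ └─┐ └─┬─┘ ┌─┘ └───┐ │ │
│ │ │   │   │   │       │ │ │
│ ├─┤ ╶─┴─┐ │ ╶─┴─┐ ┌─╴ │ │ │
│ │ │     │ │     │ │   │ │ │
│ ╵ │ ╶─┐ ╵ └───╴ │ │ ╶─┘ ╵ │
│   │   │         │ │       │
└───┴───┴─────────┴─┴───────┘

Using BFS/flood-fill to find all reachable cells from A:
Maze size: 14 × 14 = 196 total cells
4 cell(s) are walled off and cannot be reached from A.
Reachable cells: 192

Reachable region (· marks reachable cells):

┌───────┬───────┬───┬─────┬─┐
│A · · ·│· · · ·│· ·│· · ·│·│
│ ┌─╴ ┌─┘ ╷ ┌─╴ │ ╶─┘ ╷ ╷ ╵ │
│·│· ·│· ·│·│· ·│· · ·│·│· ·│
├─┘ ╷ │ ┌─┘ │ ╶─┤ ╶─┬─┘ ├───┤
│· ·│·│·│· ·│· ·│· ·│· ·│· ·│
│ ╶─┴─┘ │ ┌─┴─┐ ├─╴ │ ╷ │ ╷ │
│· · · ·│·│· ·│·│· ·│·│·│·│·│
│ ┌─────┤ │ ╷ │ │ ╶─┤ └─┘ │ │
│·│· · ·│·│·│·│·│· ·│· · ·│·│
│ └─┐ ╷ │ └─┤ ╵ ├───┼───┬─┘ │
│· ·│·│·│· ·│· ·│· ·│· ·│· ·│
├─┐ ├─┘ └─┐ │ ┌─┘ ╷ ╵ ╷ │ ╶─┤
│·│·│· · ·│·│·│· ·│· ·│·│· ·│
│ ╵ ╵ ┌─┬─┘ │ └─╴ ├───┤ └─╴ │
│· · ·│ │· ·│· · ·│· ·│· · ·│
│ ┌───┤ │ ┌─┴─────┘ ╷ ├───┐ │
│·│· ·│ │·│· · · · ·│·│· ·│·│
├─┘ ╷ └─┤ └───────┐ ├─┘ ╷ ╵ │
│· ·│· ·│· · · · ·│·│· ·│· ·│
│ ┌─┼─┐ └─┐ ╶─┬─╴ │ │ ╶─┴─┬─┤
│·│ │·│· ·│· ·│· ·│·│· · ·│·│
│ │ │ └─┐ └─┬─┘ ┌─┘ └───┐ │ │
│·│ │· ·│· ·│· ·│· · · ·│·│·│
│ ├─┤ ╶─┴─┐ │ ╶─┴─┐ ┌─╴ │ │ │
│·│·│· · ·│·│· · ·│·│· ·│·│·│
│ ╵ │ ╶─┐ ╵ └───╴ │ │ ╶─┘ ╵ │
│· ·│· ·│· · · · ·│·│· · · ·│
└───┴───┴─────────┴─┴───────┘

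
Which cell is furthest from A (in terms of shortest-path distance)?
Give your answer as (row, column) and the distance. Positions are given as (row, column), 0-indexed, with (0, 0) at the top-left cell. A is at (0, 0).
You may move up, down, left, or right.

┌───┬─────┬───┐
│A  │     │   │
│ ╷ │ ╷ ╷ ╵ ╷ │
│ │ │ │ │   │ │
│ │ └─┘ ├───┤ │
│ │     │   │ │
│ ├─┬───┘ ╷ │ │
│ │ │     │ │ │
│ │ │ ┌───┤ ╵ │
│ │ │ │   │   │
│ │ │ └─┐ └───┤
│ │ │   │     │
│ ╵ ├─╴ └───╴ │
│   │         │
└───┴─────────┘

Computing BFS distances from A to all cells:
Furthest cell: (4, 3)
Distance: 35 steps

Path from A to the furthest cell:

┌───┬─────┬───┐
│A ↓│  ↱ ↓│↱ ↓│
│ ╷ │ ╷ ╷ ╵ ╷ │
│ │↓│ │↑│↳ ↑│↓│
│ │ └─┘ ├───┤ │
│ │↳ → ↑│↓ ↰│↓│
│ ├─┬───┘ ╷ │ │
│ │ │↓ ← ↲│↑│↓│
│ │ │ ┌───┤ ╵ │
│ │ │↓│B ↰│↑ ↲│
│ │ │ └─┐ └───┤
│ │ │↳ ↓│↑ ← ↰│
│ ╵ ├─╴ └───╴ │
│   │  ↳ → → ↑│
└───┴─────────┘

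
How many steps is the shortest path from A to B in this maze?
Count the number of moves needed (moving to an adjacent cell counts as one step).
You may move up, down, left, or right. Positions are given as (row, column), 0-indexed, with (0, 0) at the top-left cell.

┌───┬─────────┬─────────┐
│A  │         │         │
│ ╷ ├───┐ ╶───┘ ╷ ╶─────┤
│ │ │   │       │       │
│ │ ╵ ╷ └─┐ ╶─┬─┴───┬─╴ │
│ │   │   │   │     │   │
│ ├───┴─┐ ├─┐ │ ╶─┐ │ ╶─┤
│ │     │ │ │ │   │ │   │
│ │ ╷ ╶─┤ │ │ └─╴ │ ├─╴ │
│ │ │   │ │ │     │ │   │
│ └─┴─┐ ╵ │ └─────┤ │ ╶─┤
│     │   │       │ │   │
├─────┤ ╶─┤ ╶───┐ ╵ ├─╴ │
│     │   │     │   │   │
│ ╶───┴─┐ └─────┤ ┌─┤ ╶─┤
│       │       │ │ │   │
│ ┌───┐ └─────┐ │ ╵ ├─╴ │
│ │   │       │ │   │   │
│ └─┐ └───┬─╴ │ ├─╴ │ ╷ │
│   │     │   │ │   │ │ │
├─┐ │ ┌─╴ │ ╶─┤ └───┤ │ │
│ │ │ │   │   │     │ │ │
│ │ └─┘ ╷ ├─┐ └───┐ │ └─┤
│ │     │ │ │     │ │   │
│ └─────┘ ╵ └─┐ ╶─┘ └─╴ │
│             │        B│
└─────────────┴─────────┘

Using BFS to find shortest path:
Start: (0, 0), End: (12, 11)
Path found:
(0,0) → (0,1) → (1,1) → (2,1) → (2,2) → (1,2) → (1,3) → (2,3) → (2,4) → (3,4) → (4,4) → (5,4) → (5,3) → (6,3) → (6,4) → (7,4) → (7,5) → (7,6) → (7,7) → (8,7) → (9,7) → (10,7) → (10,8) → (10,9) → (11,9) → (12,9) → (12,10) → (12,11)
Number of steps: 27

Solution:

┌───┬─────────┬─────────┐
│A ↓│         │         │
│ ╷ ├───┐ ╶───┘ ╷ ╶─────┤
│ │↓│↱ ↓│       │       │
│ │ ╵ ╷ └─┐ ╶─┬─┴───┬─╴ │
│ │↳ ↑│↳ ↓│   │     │   │
│ ├───┴─┐ ├─┐ │ ╶─┐ │ ╶─┤
│ │     │↓│ │ │   │ │   │
│ │ ╷ ╶─┤ │ │ └─╴ │ ├─╴ │
│ │ │   │↓│ │     │ │   │
│ └─┴─┐ ╵ │ └─────┤ │ ╶─┤
│     │↓ ↲│       │ │   │
├─────┤ ╶─┤ ╶───┐ ╵ ├─╴ │
│     │↳ ↓│     │   │   │
│ ╶───┴─┐ └─────┤ ┌─┤ ╶─┤
│       │↳ → → ↓│ │ │   │
│ ┌───┐ └─────┐ │ ╵ ├─╴ │
│ │   │       │↓│   │   │
│ └─┐ └───┬─╴ │ ├─╴ │ ╷ │
│   │     │   │↓│   │ │ │
├─┐ │ ┌─╴ │ ╶─┤ └───┤ │ │
│ │ │ │   │   │↳ → ↓│ │ │
│ │ └─┘ ╷ ├─┐ └───┐ │ └─┤
│ │     │ │ │     │↓│   │
│ └─────┘ ╵ └─┐ ╶─┘ └─╴ │
│             │    ↳ → B│
└─────────────┴─────────┘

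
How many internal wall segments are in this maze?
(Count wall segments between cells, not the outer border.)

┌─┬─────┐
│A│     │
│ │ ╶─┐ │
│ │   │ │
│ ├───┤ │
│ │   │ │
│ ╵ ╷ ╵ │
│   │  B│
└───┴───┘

Counting internal wall segments:
Total internal walls: 9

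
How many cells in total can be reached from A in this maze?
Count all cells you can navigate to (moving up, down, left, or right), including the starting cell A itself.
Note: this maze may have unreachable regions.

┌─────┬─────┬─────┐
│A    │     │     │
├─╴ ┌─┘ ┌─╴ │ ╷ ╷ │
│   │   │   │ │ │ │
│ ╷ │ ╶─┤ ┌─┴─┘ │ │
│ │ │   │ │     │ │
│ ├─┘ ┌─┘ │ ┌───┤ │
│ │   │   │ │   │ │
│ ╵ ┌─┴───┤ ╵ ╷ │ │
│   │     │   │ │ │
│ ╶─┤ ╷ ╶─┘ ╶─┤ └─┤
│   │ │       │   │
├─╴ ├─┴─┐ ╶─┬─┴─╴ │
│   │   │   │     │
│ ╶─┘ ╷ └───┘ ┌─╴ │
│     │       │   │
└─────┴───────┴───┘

Using BFS/flood-fill to find all reachable cells from A:
Maze size: 8 × 9 = 72 total cells
All cells are reachable — the maze is fully connected.
Reachable cells: 72

Reachable region (· marks reachable cells):

┌─────┬─────┬─────┐
│A · ·│· · ·│· · ·│
├─╴ ┌─┘ ┌─╴ │ ╷ ╷ │
│· ·│· ·│· ·│·│·│·│
│ ╷ │ ╶─┤ ┌─┴─┘ │ │
│·│·│· ·│·│· · ·│·│
│ ├─┘ ┌─┘ │ ┌───┤ │
│·│· ·│· ·│·│· ·│·│
│ ╵ ┌─┴───┤ ╵ ╷ │ │
│· ·│· · ·│· ·│·│·│
│ ╶─┤ ╷ ╶─┘ ╶─┤ └─┤
│· ·│·│· · · ·│· ·│
├─╴ ├─┴─┐ ╶─┬─┴─╴ │
│· ·│· ·│· ·│· · ·│
│ ╶─┘ ╷ └───┘ ┌─╴ │
│· · ·│· · · ·│· ·│
└─────┴───────┴───┘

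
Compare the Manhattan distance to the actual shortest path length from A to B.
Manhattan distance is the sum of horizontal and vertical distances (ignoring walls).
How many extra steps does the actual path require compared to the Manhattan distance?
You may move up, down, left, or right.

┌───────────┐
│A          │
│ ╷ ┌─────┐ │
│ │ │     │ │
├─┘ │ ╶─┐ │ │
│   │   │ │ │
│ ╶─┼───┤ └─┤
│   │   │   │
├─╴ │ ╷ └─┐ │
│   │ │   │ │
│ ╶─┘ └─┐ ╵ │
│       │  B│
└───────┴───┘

Manhattan distance: |5 - 0| + |5 - 0| = 10
Actual path length: 18
Extra steps: 18 - 10 = 8

Solution:

┌───────────┐
│A ↓        │
│ ╷ ┌─────┐ │
│ │↓│     │ │
├─┘ │ ╶─┐ │ │
│↓ ↲│   │ │ │
│ ╶─┼───┤ └─┤
│↳ ↓│↱ ↓│   │
├─╴ │ ╷ └─┐ │
│↓ ↲│↑│↳ ↓│ │
│ ╶─┘ └─┐ ╵ │
│↳ → ↑  │↳ B│
└───────┴───┘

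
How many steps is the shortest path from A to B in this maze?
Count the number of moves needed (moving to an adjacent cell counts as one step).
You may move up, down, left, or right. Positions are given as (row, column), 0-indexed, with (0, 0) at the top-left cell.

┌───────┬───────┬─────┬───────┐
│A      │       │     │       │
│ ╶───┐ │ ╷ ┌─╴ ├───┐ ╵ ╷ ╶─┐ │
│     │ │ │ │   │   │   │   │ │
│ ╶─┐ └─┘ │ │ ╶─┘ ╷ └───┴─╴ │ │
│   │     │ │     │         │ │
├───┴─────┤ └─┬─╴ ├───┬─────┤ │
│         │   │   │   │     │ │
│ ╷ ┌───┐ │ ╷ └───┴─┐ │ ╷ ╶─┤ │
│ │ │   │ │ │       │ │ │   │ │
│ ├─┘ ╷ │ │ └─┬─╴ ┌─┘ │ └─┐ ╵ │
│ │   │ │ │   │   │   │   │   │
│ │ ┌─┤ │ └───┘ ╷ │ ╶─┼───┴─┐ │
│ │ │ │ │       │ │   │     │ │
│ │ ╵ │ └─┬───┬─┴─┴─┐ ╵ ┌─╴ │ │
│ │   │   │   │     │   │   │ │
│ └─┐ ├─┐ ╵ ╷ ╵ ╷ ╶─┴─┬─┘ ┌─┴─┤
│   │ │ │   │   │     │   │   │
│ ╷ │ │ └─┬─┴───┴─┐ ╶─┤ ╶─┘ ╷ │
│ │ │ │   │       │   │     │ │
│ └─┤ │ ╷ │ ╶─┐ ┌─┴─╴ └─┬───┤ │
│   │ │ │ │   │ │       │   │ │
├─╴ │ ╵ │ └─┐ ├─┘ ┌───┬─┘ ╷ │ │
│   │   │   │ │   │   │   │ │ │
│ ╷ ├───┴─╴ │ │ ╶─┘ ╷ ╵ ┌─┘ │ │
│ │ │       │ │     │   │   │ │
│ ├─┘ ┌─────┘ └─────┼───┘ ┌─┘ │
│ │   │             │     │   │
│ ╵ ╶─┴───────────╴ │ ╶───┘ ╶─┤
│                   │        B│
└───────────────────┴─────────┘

Using BFS to find shortest path:
Start: (0, 0), End: (14, 14)
Path found:
(0,0) → (1,0) → (1,1) → (1,2) → (2,2) → (2,3) → (2,4) → (1,4) → (0,4) → (0,5) → (1,5) → (2,5) → (3,5) → (3,6) → (4,6) → (4,7) → (4,8) → (5,8) → (5,7) → (6,7) → (6,6) → (6,5) → (6,4) → (5,4) → (4,4) → (3,4) → (3,3) → (3,2) → (3,1) → (3,0) → (4,0) → (5,0) → (6,0) → (7,0) → (8,0) → (9,0) → (10,0) → (10,1) → (11,1) → (11,0) → (12,0) → (13,0) → (14,0) → (14,1) → (13,1) → (13,2) → (12,2) → (12,3) → (12,4) → (12,5) → (11,5) → (11,4) → (10,4) → (9,4) → (9,3) → (10,3) → (11,3) → (11,2) → (10,2) → (9,2) → (8,2) → (7,2) → (7,1) → (6,1) → (5,1) → (5,2) → (4,2) → (4,3) → (5,3) → (6,3) → (7,3) → (7,4) → (8,4) → (8,5) → (7,5) → (7,6) → (8,6) → (8,7) → (7,7) → (7,8) → (8,8) → (8,9) → (9,9) → (9,10) → (10,10) → (10,9) → (10,8) → (11,8) → (11,7) → (12,7) → (12,8) → (12,9) → (11,9) → (11,10) → (12,10) → (12,11) → (11,11) → (11,12) → (10,12) → (10,13) → (11,13) → (12,13) → (12,12) → (13,12) → (13,11) → (13,10) → (14,10) → (14,11) → (14,12) → (14,13) → (14,14)
Number of steps: 110

Solution:

┌───────┬───────┬─────┬───────┐
│A      │↱ ↓    │     │       │
│ ╶───┐ │ ╷ ┌─╴ ├───┐ ╵ ╷ ╶─┐ │
│↳ → ↓│ │↑│↓│   │   │   │   │ │
│ ╶─┐ └─┘ │ │ ╶─┘ ╷ └───┴─╴ │ │
│   │↳ → ↑│↓│     │         │ │
├───┴─────┤ └─┬─╴ ├───┬─────┤ │
│↓ ← ← ← ↰│↳ ↓│   │   │     │ │
│ ╷ ┌───┐ │ ╷ └───┴─┐ │ ╷ ╶─┤ │
│↓│ │↱ ↓│↑│ │↳ → ↓  │ │ │   │ │
│ ├─┘ ╷ │ │ └─┬─╴ ┌─┘ │ └─┐ ╵ │
│↓│↱ ↑│↓│↑│   │↓ ↲│   │   │   │
│ │ ┌─┤ │ └───┘ ╷ │ ╶─┼───┴─┐ │
│↓│↑│ │↓│↑ ← ← ↲│ │   │     │ │
│ │ ╵ │ └─┬───┬─┴─┴─┐ ╵ ┌─╴ │ │
│↓│↑ ↰│↳ ↓│↱ ↓│↱ ↓  │   │   │ │
│ └─┐ ├─┐ ╵ ╷ ╵ ╷ ╶─┴─┬─┘ ┌─┴─┤
│↓  │↑│ │↳ ↑│↳ ↑│↳ ↓  │   │   │
│ ╷ │ │ └─┬─┴───┴─┐ ╶─┤ ╶─┘ ╷ │
│↓│ │↑│↓ ↰│       │↳ ↓│     │ │
│ └─┤ │ ╷ │ ╶─┐ ┌─┴─╴ └─┬───┤ │
│↳ ↓│↑│↓│↑│   │ │↓ ← ↲  │↱ ↓│ │
├─╴ │ ╵ │ └─┐ ├─┘ ┌───┬─┘ ╷ │ │
│↓ ↲│↑ ↲│↑ ↰│ │↓ ↲│↱ ↓│↱ ↑│↓│ │
│ ╷ ├───┴─╴ │ │ ╶─┘ ╷ ╵ ┌─┘ │ │
│↓│ │↱ → → ↑│ │↳ → ↑│↳ ↑│↓ ↲│ │
│ ├─┘ ┌─────┘ └─────┼───┘ ┌─┘ │
│↓│↱ ↑│             │↓ ← ↲│   │
│ ╵ ╶─┴───────────╴ │ ╶───┘ ╶─┤
│↳ ↑                │↳ → → → B│
└───────────────────┴─────────┘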